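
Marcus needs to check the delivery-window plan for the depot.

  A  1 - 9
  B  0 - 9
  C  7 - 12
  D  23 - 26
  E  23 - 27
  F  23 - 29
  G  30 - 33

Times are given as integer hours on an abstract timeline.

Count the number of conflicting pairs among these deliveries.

Sorted by start: B, A, C, D, E, F, G.
A starts before B ends → B and A overlap.
C starts before B ends → B and C overlap.
D starts after B ends — done with B.
C starts before A ends → A and C overlap.
D starts after A ends — done with A.
D starts after C ends — done with C.
E starts before D ends → D and E overlap.
F starts before D ends → D and F overlap.
G starts after D ends.
F starts before E ends → E and F overlap.
G starts after E ends.
G starts after F ends.
Overlapping pairs: A & B, A & C, B & C, D & E, D & F, E & F — 6 in total.

6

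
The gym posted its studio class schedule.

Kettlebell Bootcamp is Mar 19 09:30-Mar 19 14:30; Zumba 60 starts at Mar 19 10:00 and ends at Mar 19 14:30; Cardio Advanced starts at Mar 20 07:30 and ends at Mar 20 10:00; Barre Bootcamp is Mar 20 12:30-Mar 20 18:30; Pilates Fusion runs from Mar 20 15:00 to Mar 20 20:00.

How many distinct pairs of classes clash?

2

Sorted by start: Kettlebell Bootcamp, Zumba 60, Cardio Advanced, Barre Bootcamp, Pilates Fusion.
Zumba 60 starts before Kettlebell Bootcamp ends → Kettlebell Bootcamp and Zumba 60 overlap.
Cardio Advanced starts after Kettlebell Bootcamp ends — done with Kettlebell Bootcamp.
Cardio Advanced starts after Zumba 60 ends — done with Zumba 60.
Barre Bootcamp starts after Cardio Advanced ends — done with Cardio Advanced.
Pilates Fusion starts before Barre Bootcamp ends → Barre Bootcamp and Pilates Fusion overlap.
Overlapping pairs: Barre Bootcamp & Pilates Fusion, Kettlebell Bootcamp & Zumba 60 — 2 in total.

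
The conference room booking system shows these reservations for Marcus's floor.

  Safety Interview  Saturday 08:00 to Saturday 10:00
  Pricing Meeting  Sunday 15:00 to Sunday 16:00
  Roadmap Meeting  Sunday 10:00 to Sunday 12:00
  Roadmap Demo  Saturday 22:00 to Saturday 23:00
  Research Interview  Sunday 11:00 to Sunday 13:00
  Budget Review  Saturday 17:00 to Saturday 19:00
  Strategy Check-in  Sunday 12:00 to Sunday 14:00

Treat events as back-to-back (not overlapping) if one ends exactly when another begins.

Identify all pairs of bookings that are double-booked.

Sorted by start: Safety Interview, Budget Review, Roadmap Demo, Roadmap Meeting, Research Interview, Strategy Check-in, Pricing Meeting.
Budget Review starts after Safety Interview ends, so nothing later overlaps Safety Interview either.
Roadmap Demo starts after Budget Review ends, so nothing later overlaps Budget Review either.
Roadmap Meeting starts after Roadmap Demo ends, so nothing later overlaps Roadmap Demo either.
Research Interview starts before Roadmap Meeting ends → Roadmap Meeting and Research Interview overlap.
Strategy Check-in starts exactly when Roadmap Meeting ends (back-to-back, no overlap), so nothing later overlaps Roadmap Meeting either.
Strategy Check-in starts before Research Interview ends → Research Interview and Strategy Check-in overlap.
Pricing Meeting starts after Research Interview ends.
Pricing Meeting starts after Strategy Check-in ends.

Research Interview & Roadmap Meeting, Research Interview & Strategy Check-in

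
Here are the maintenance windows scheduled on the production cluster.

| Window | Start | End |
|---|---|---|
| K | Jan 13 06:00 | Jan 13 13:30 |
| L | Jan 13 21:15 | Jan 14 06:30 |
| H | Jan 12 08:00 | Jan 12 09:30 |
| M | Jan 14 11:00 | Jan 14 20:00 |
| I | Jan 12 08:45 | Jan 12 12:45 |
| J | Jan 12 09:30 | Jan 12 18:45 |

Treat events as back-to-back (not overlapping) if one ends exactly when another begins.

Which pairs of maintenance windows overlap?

H & I, I & J

Sorted by start: H, I, J, K, L, M.
I starts before H ends → H and I overlap.
J starts exactly when H ends (back-to-back, no overlap), so nothing later overlaps H either.
J starts before I ends → I and J overlap.
K starts after I ends, so nothing later overlaps I either.
K starts after J ends, so nothing later overlaps J either.
L starts after K ends, so nothing later overlaps K either.
M starts after L ends.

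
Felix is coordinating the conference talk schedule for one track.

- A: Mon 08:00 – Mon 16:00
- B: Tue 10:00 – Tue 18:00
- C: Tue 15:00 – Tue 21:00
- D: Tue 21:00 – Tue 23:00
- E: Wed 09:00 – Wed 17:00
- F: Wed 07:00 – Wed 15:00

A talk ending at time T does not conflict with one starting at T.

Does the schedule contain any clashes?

Yes

Sorted by start: A, B, C, D, F, E.
B starts after A ends, so nothing later overlaps A either.
C starts before B ends → B and C overlap.
That's a conflict, so the schedule is not conflict-free.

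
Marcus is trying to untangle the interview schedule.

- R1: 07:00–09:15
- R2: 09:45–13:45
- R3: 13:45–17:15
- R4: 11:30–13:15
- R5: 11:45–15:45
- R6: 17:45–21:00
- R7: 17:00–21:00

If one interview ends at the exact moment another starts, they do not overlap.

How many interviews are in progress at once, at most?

Sort all start/end points and keep a running count:
07:00 start R1 → 1
09:15 end R1 → 0
09:45 start R2 → 1
11:30 start R4 → 2
11:45 start R5 → 3
13:15 end R4 → 2
13:45 end R2 → 1
13:45 start R3 → 2
15:45 end R5 → 1
17:00 start R7 → 2
17:15 end R3 → 1
17:45 start R6 → 2
21:00 end R6 → 1
21:00 end R7 → 0
Peak is 3, at 11:45 (R2, R4, R5).

3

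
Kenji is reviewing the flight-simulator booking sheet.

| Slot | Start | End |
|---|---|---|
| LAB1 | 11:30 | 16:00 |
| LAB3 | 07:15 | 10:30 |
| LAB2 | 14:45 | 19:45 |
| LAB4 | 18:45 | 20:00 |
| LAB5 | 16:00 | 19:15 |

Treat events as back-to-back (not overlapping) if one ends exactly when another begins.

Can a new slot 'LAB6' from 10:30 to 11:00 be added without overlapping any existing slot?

Yes — the slot is free

LAB3: ends 10:30 at or before LAB6 starts 10:30 → clear.
LAB1: starts 11:30 at or after LAB6 ends 11:00 → clear.
LAB2: starts 14:45 at or after LAB6 ends 11:00 → clear.
LAB5: starts 16:00 at or after LAB6 ends 11:00 → clear.
LAB4: starts 18:45 at or after LAB6 ends 11:00 → clear.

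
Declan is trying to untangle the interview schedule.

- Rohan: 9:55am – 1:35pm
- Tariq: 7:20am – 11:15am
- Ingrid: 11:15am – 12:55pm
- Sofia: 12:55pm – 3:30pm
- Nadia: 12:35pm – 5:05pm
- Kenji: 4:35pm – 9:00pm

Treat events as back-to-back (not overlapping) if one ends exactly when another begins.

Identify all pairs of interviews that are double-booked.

Ingrid & Nadia, Ingrid & Rohan, Kenji & Nadia, Nadia & Rohan, Nadia & Sofia, Rohan & Sofia, Rohan & Tariq

Sorted by start: Tariq, Rohan, Ingrid, Nadia, Sofia, Kenji.
Rohan starts before Tariq ends → Tariq and Rohan overlap.
Ingrid starts exactly when Tariq ends (back-to-back, no overlap); Tariq is clear from here.
Ingrid starts before Rohan ends → Rohan and Ingrid overlap.
Nadia starts before Rohan ends → Rohan and Nadia overlap.
Sofia starts before Rohan ends → Rohan and Sofia overlap.
Kenji starts after Rohan ends.
Nadia starts before Ingrid ends → Ingrid and Nadia overlap.
Sofia starts exactly when Ingrid ends (back-to-back, no overlap); Ingrid is clear from here.
Sofia starts before Nadia ends → Nadia and Sofia overlap.
Kenji starts before Nadia ends → Nadia and Kenji overlap.
Kenji starts after Sofia ends.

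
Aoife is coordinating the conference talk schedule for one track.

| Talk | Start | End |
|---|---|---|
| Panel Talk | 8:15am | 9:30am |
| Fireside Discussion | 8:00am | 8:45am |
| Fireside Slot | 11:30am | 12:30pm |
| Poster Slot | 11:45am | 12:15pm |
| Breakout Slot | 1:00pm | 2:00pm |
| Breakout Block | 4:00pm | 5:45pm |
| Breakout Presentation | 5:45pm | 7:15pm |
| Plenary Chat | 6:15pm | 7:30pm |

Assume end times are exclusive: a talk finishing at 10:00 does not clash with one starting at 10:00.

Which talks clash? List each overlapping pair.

Check each pair: they overlap iff neither finishes before the other starts.
Sorted by start: Fireside Discussion, Panel Talk, Fireside Slot, Poster Slot, Breakout Slot, Breakout Block, Breakout Presentation, Plenary Chat.
Panel Talk starts before Fireside Discussion ends → Fireside Discussion and Panel Talk overlap.
Fireside Slot starts after Fireside Discussion ends — done with Fireside Discussion.
Fireside Slot starts after Panel Talk ends — done with Panel Talk.
Poster Slot starts before Fireside Slot ends → Fireside Slot and Poster Slot overlap.
Breakout Slot starts after Fireside Slot ends — done with Fireside Slot.
Breakout Slot starts after Poster Slot ends — done with Poster Slot.
Breakout Block starts after Breakout Slot ends — done with Breakout Slot.
Breakout Presentation starts exactly when Breakout Block ends (back-to-back, no overlap) — done with Breakout Block.
Plenary Chat starts before Breakout Presentation ends → Breakout Presentation and Plenary Chat overlap.

Breakout Presentation & Plenary Chat, Fireside Discussion & Panel Talk, Fireside Slot & Poster Slot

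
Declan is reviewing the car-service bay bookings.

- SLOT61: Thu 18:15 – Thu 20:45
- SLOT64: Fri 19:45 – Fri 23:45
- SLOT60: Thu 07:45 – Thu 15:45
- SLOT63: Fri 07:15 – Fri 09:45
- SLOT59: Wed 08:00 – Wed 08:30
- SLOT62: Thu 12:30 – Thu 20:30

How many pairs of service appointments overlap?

2

Sorted by start: SLOT59, SLOT60, SLOT62, SLOT61, SLOT63, SLOT64.
SLOT60 starts after SLOT59 ends, so nothing later overlaps SLOT59 either.
SLOT62 starts before SLOT60 ends → SLOT60 and SLOT62 overlap.
SLOT61 starts after SLOT60 ends, so nothing later overlaps SLOT60 either.
SLOT61 starts before SLOT62 ends → SLOT62 and SLOT61 overlap.
SLOT63 starts after SLOT62 ends, so nothing later overlaps SLOT62 either.
SLOT63 starts after SLOT61 ends, so nothing later overlaps SLOT61 either.
SLOT64 starts after SLOT63 ends.
Overlapping pairs: SLOT60 & SLOT62, SLOT61 & SLOT62 — 2 in total.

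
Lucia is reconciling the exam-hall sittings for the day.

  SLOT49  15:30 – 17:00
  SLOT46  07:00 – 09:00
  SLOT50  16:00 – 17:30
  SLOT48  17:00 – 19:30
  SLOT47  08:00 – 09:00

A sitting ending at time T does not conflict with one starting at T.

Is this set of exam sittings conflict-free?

Check each pair: they overlap iff neither finishes before the other starts.
Sorted by start: SLOT46, SLOT47, SLOT49, SLOT50, SLOT48.
SLOT47 starts before SLOT46 ends → SLOT46 and SLOT47 overlap.
That's a conflict, so the schedule is not conflict-free.

No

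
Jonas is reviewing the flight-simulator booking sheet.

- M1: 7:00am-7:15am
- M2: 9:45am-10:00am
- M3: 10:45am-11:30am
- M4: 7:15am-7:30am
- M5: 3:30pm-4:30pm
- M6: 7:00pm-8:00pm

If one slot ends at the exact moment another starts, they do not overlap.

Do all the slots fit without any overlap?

Sorted by start: M1, M4, M2, M3, M5, M6.
M4 starts exactly when M1 ends (back-to-back, no overlap), so M1 has no further overlaps.
M2 starts after M4 ends, so M4 has no further overlaps.
M3 starts after M2 ends, so M2 has no further overlaps.
M5 starts after M3 ends, so M3 has no further overlaps.
M6 starts after M5 ends.
Every pair is clear; the schedule has no overlaps.

Yes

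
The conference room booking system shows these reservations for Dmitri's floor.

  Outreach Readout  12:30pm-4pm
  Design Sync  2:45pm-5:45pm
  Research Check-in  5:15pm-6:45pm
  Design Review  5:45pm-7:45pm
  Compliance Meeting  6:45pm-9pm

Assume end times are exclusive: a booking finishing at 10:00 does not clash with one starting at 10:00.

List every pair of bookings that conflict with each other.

Compliance Meeting & Design Review, Design Review & Research Check-in, Design Sync & Outreach Readout, Design Sync & Research Check-in

Sorted by start: Outreach Readout, Design Sync, Research Check-in, Design Review, Compliance Meeting.
Design Sync starts before Outreach Readout ends → Outreach Readout and Design Sync overlap.
Research Check-in starts after Outreach Readout ends, so nothing later overlaps Outreach Readout either.
Research Check-in starts before Design Sync ends → Design Sync and Research Check-in overlap.
Design Review starts exactly when Design Sync ends (back-to-back, no overlap), so nothing later overlaps Design Sync either.
Design Review starts before Research Check-in ends → Research Check-in and Design Review overlap.
Compliance Meeting starts exactly when Research Check-in ends (back-to-back, no overlap).
Compliance Meeting starts before Design Review ends → Design Review and Compliance Meeting overlap.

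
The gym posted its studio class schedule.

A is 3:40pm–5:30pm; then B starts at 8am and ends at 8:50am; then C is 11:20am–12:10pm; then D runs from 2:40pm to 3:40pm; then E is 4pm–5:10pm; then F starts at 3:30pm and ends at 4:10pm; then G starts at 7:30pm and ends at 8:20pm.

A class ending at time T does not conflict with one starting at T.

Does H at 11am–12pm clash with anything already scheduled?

B: ends 8:50am at or before H starts 11am → clear.
C: starts 11:20am before H ends 12pm, and ends 12:10pm after H starts 11am → overlap.
D: starts 2:40pm at or after H ends 12pm → clear.
F: starts 3:30pm at or after H ends 12pm → clear.
A: starts 3:40pm at or after H ends 12pm → clear.
E: starts 4pm at or after H ends 12pm → clear.
G: starts 7:30pm at or after H ends 12pm → clear.
H overlaps C.

Yes — it overlaps C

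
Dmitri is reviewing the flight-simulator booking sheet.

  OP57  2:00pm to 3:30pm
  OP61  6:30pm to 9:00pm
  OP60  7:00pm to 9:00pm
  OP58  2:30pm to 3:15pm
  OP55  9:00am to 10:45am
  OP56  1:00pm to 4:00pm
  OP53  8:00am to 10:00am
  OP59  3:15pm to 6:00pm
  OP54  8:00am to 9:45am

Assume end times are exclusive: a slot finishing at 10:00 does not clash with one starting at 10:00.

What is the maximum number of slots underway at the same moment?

3

Walk through starts and ends in time order (an end at T is processed before a start at T):
8:00am start OP53 → 1
8:00am start OP54 → 2
9:00am start OP55 → 3
9:45am end OP54 → 2
10:00am end OP53 → 1
10:45am end OP55 → 0
1:00pm start OP56 → 1
2:00pm start OP57 → 2
2:30pm start OP58 → 3
3:15pm end OP58 → 2
3:15pm start OP59 → 3
3:30pm end OP57 → 2
4:00pm end OP56 → 1
6:00pm end OP59 → 0
6:30pm start OP61 → 1
7:00pm start OP60 → 2
9:00pm end OP60 → 1
9:00pm end OP61 → 0
Peak is 3, at 9:00am (OP53, OP54, OP55).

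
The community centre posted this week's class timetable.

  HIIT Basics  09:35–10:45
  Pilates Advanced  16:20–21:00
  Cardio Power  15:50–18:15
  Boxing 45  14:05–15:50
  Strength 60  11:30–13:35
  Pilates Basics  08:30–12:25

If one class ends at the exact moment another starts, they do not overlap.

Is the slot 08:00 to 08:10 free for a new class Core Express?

Yes — the slot is free

Pilates Basics: starts 08:30 at or after Core Express ends 08:10 → clear.
HIIT Basics: starts 09:35 at or after Core Express ends 08:10 → clear.
Strength 60: starts 11:30 at or after Core Express ends 08:10 → clear.
Boxing 45: starts 14:05 at or after Core Express ends 08:10 → clear.
Cardio Power: starts 15:50 at or after Core Express ends 08:10 → clear.
Pilates Advanced: starts 16:20 at or after Core Express ends 08:10 → clear.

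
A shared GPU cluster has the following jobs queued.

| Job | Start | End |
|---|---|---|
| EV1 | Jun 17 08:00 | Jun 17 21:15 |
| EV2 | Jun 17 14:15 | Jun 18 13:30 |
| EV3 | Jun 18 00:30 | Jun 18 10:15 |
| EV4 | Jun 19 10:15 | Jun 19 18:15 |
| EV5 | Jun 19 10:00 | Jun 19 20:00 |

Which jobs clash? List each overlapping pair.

Two intervals overlap when each starts before the other ends.
Sorted by start: EV1, EV2, EV3, EV5, EV4.
EV2 starts before EV1 ends → EV1 and EV2 overlap.
EV3 starts after EV1 ends; EV1 is clear from here.
EV3 starts before EV2 ends → EV2 and EV3 overlap.
EV5 starts after EV2 ends; EV2 is clear from here.
EV5 starts after EV3 ends; EV3 is clear from here.
EV4 starts before EV5 ends → EV5 and EV4 overlap.

EV1 & EV2, EV2 & EV3, EV4 & EV5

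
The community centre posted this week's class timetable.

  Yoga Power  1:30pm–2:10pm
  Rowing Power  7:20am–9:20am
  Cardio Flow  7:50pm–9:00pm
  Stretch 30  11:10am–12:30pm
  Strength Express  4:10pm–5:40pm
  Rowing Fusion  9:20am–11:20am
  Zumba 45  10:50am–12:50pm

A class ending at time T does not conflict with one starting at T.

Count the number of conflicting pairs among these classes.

Two intervals overlap when each starts before the other ends.
Sorted by start: Rowing Power, Rowing Fusion, Zumba 45, Stretch 30, Yoga Power, Strength Express, Cardio Flow.
Rowing Fusion starts exactly when Rowing Power ends (back-to-back, no overlap), so nothing later overlaps Rowing Power either.
Zumba 45 starts before Rowing Fusion ends → Rowing Fusion and Zumba 45 overlap.
Stretch 30 starts before Rowing Fusion ends → Rowing Fusion and Stretch 30 overlap.
Yoga Power starts after Rowing Fusion ends, so nothing later overlaps Rowing Fusion either.
Stretch 30 starts before Zumba 45 ends → Zumba 45 and Stretch 30 overlap.
Yoga Power starts after Zumba 45 ends, so nothing later overlaps Zumba 45 either.
Yoga Power starts after Stretch 30 ends, so nothing later overlaps Stretch 30 either.
Strength Express starts after Yoga Power ends, so nothing later overlaps Yoga Power either.
Cardio Flow starts after Strength Express ends.
Overlapping pairs: Rowing Fusion & Stretch 30, Rowing Fusion & Zumba 45, Stretch 30 & Zumba 45 — 3 in total.

3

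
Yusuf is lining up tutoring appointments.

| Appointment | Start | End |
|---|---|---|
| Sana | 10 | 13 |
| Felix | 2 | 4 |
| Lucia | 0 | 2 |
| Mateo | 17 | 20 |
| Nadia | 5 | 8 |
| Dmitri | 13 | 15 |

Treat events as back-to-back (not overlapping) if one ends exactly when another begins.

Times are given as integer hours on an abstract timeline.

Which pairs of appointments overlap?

no conflicts

Sorted by start: Lucia, Felix, Nadia, Sana, Dmitri, Mateo.
Felix starts exactly when Lucia ends (back-to-back, no overlap); Lucia is clear from here.
Nadia starts after Felix ends; Felix is clear from here.
Sana starts after Nadia ends; Nadia is clear from here.
Dmitri starts exactly when Sana ends (back-to-back, no overlap); Sana is clear from here.
Mateo starts after Dmitri ends.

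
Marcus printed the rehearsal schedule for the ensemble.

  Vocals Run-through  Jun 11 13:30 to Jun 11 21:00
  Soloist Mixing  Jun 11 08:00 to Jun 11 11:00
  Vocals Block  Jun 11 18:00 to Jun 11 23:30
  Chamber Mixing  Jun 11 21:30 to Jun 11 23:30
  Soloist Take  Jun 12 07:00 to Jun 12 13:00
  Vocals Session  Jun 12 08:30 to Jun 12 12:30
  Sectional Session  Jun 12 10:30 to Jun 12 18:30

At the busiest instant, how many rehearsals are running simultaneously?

Walk through starts and ends in time order (an end at T is processed before a start at T):
Jun 11 08:00 start Soloist Mixing → 1
Jun 11 11:00 end Soloist Mixing → 0
Jun 11 13:30 start Vocals Run-through → 1
Jun 11 18:00 start Vocals Block → 2
Jun 11 21:00 end Vocals Run-through → 1
Jun 11 21:30 start Chamber Mixing → 2
Jun 11 23:30 end Chamber Mixing → 1
Jun 11 23:30 end Vocals Block → 0
Jun 12 07:00 start Soloist Take → 1
Jun 12 08:30 start Vocals Session → 2
Jun 12 10:30 start Sectional Session → 3
Jun 12 12:30 end Vocals Session → 2
Jun 12 13:00 end Soloist Take → 1
Jun 12 18:30 end Sectional Session → 0
Peak is 3, at Jun 12 10:30 (Sectional Session, Soloist Take, Vocals Session).

3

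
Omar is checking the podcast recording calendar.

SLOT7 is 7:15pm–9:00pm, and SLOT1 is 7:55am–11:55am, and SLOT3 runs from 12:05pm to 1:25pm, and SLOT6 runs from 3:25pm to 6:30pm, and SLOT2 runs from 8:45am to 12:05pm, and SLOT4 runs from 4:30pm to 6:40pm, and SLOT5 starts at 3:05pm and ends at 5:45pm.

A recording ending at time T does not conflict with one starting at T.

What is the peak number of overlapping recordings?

Sweep the timeline, counting +1 at each start and −1 at each end (ends before starts at a tie):
7:55am start SLOT1 → 1
8:45am start SLOT2 → 2
11:55am end SLOT1 → 1
12:05pm end SLOT2 → 0
12:05pm start SLOT3 → 1
1:25pm end SLOT3 → 0
3:05pm start SLOT5 → 1
3:25pm start SLOT6 → 2
4:30pm start SLOT4 → 3
5:45pm end SLOT5 → 2
6:30pm end SLOT6 → 1
6:40pm end SLOT4 → 0
7:15pm start SLOT7 → 1
9:00pm end SLOT7 → 0
Peak is 3, at 4:30pm (SLOT4, SLOT5, SLOT6).

3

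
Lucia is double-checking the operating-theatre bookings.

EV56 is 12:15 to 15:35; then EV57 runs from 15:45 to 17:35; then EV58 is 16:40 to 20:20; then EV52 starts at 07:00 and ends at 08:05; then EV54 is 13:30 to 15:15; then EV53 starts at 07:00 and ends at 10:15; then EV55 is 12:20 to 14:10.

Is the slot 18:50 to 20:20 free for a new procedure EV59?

EV52: ends 08:05 at or before EV59 starts 18:50 → clear.
EV53: ends 10:15 at or before EV59 starts 18:50 → clear.
EV56: ends 15:35 at or before EV59 starts 18:50 → clear.
EV55: ends 14:10 at or before EV59 starts 18:50 → clear.
EV54: ends 15:15 at or before EV59 starts 18:50 → clear.
EV57: ends 17:35 at or before EV59 starts 18:50 → clear.
EV58: starts 16:40 before EV59 ends 20:20, and ends 20:20 after EV59 starts 18:50 → overlap.
EV59 overlaps EV58.

No — it overlaps EV58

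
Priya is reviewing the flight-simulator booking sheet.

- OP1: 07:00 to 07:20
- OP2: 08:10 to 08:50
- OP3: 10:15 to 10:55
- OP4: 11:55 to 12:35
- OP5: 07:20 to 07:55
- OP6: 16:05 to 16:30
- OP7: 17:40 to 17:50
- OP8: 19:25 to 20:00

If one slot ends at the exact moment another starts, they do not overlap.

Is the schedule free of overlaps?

Check each pair: they overlap iff neither finishes before the other starts.
Sorted by start: OP1, OP5, OP2, OP3, OP4, OP6, OP7, OP8.
OP5 starts exactly when OP1 ends (back-to-back, no overlap), so nothing later overlaps OP1 either.
OP2 starts after OP5 ends, so nothing later overlaps OP5 either.
OP3 starts after OP2 ends, so nothing later overlaps OP2 either.
OP4 starts after OP3 ends, so nothing later overlaps OP3 either.
OP6 starts after OP4 ends, so nothing later overlaps OP4 either.
OP7 starts after OP6 ends, so nothing later overlaps OP6 either.
OP8 starts after OP7 ends.
Every pair is clear; the schedule has no overlaps.

Yes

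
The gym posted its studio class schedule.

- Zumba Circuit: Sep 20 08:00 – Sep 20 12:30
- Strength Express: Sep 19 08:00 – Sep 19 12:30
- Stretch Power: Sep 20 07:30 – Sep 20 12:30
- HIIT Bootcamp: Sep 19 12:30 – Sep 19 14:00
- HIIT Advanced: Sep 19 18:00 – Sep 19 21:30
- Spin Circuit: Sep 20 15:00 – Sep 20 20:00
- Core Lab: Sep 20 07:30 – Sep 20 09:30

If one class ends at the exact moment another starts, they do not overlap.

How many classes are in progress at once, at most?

3

Walk through starts and ends in time order (an end at T is processed before a start at T):
Sep 19 08:00 start Strength Express → 1
Sep 19 12:30 end Strength Express → 0
Sep 19 12:30 start HIIT Bootcamp → 1
Sep 19 14:00 end HIIT Bootcamp → 0
Sep 19 18:00 start HIIT Advanced → 1
Sep 19 21:30 end HIIT Advanced → 0
Sep 20 07:30 start Core Lab → 1
Sep 20 07:30 start Stretch Power → 2
Sep 20 08:00 start Zumba Circuit → 3
Sep 20 09:30 end Core Lab → 2
Sep 20 12:30 end Stretch Power → 1
Sep 20 12:30 end Zumba Circuit → 0
Sep 20 15:00 start Spin Circuit → 1
Sep 20 20:00 end Spin Circuit → 0
Peak is 3, at Sep 20 08:00 (Core Lab, Stretch Power, Zumba Circuit).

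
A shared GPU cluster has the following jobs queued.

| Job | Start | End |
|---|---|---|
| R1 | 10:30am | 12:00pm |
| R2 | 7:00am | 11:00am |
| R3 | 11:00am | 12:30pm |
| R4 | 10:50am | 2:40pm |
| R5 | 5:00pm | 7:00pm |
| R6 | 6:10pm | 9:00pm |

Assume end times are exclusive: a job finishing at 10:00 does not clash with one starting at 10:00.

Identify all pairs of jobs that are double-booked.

R1 & R2, R1 & R3, R1 & R4, R2 & R4, R3 & R4, R5 & R6

Sorted by start: R2, R1, R4, R3, R5, R6.
R1 starts before R2 ends → R2 and R1 overlap.
R4 starts before R2 ends → R2 and R4 overlap.
R3 starts exactly when R2 ends (back-to-back, no overlap); R2 is clear from here.
R4 starts before R1 ends → R1 and R4 overlap.
R3 starts before R1 ends → R1 and R3 overlap.
R5 starts after R1 ends; R1 is clear from here.
R3 starts before R4 ends → R4 and R3 overlap.
R5 starts after R4 ends; R4 is clear from here.
R5 starts after R3 ends; R3 is clear from here.
R6 starts before R5 ends → R5 and R6 overlap.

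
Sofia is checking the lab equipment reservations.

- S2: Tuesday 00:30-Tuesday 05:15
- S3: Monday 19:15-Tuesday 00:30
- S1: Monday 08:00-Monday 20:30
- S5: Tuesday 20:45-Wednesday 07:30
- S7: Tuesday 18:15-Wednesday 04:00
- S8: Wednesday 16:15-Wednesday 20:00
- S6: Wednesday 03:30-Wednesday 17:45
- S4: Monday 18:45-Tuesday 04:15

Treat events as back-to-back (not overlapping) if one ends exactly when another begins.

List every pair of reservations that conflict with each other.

S1 & S3, S1 & S4, S2 & S4, S3 & S4, S5 & S6, S5 & S7, S6 & S7, S6 & S8

Sorted by start: S1, S4, S3, S2, S7, S5, S6, S8.
S4 starts before S1 ends → S1 and S4 overlap.
S3 starts before S1 ends → S1 and S3 overlap.
S2 starts after S1 ends; S1 is clear from here.
S3 starts before S4 ends → S4 and S3 overlap.
S2 starts before S4 ends → S4 and S2 overlap.
S7 starts after S4 ends; S4 is clear from here.
S2 starts exactly when S3 ends (back-to-back, no overlap); S3 is clear from here.
S7 starts after S2 ends; S2 is clear from here.
S5 starts before S7 ends → S7 and S5 overlap.
S6 starts before S7 ends → S7 and S6 overlap.
S8 starts after S7 ends.
S6 starts before S5 ends → S5 and S6 overlap.
S8 starts after S5 ends.
S8 starts before S6 ends → S6 and S8 overlap.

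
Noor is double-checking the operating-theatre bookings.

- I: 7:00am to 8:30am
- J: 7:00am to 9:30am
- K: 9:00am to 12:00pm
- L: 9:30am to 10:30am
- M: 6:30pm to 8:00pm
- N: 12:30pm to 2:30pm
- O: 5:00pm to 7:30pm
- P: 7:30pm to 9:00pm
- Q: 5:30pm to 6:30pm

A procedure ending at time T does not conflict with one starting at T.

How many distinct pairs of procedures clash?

Check each pair: they overlap iff neither finishes before the other starts.
Sorted by start: I, J, K, L, N, O, Q, M, P.
J starts before I ends → I and J overlap.
K starts after I ends, so nothing later overlaps I either.
K starts before J ends → J and K overlap.
L starts exactly when J ends (back-to-back, no overlap), so nothing later overlaps J either.
L starts before K ends → K and L overlap.
N starts after K ends, so nothing later overlaps K either.
N starts after L ends, so nothing later overlaps L either.
O starts after N ends, so nothing later overlaps N either.
Q starts before O ends → O and Q overlap.
M starts before O ends → O and M overlap.
P starts exactly when O ends (back-to-back, no overlap).
M starts exactly when Q ends (back-to-back, no overlap), so nothing later overlaps Q either.
P starts before M ends → M and P overlap.
Overlapping pairs: I & J, J & K, K & L, M & O, M & P, O & Q — 6 in total.

6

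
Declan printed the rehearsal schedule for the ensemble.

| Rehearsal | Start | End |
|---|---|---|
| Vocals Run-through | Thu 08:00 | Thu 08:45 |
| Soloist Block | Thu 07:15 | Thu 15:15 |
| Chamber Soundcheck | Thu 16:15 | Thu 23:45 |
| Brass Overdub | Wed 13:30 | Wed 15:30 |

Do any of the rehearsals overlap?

Sorted by start: Brass Overdub, Soloist Block, Vocals Run-through, Chamber Soundcheck.
Soloist Block starts after Brass Overdub ends, so Brass Overdub has no further overlaps.
Vocals Run-through starts before Soloist Block ends → Soloist Block and Vocals Run-through overlap.
That's a conflict, so the schedule is not conflict-free.

Yes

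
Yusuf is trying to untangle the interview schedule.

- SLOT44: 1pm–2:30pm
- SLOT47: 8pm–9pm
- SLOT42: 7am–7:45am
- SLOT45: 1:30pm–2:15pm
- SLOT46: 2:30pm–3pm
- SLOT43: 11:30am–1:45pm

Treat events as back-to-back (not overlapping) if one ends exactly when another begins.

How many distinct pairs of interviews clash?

3

Sorted by start: SLOT42, SLOT43, SLOT44, SLOT45, SLOT46, SLOT47.
SLOT43 starts after SLOT42 ends — done with SLOT42.
SLOT44 starts before SLOT43 ends → SLOT43 and SLOT44 overlap.
SLOT45 starts before SLOT43 ends → SLOT43 and SLOT45 overlap.
SLOT46 starts after SLOT43 ends — done with SLOT43.
SLOT45 starts before SLOT44 ends → SLOT44 and SLOT45 overlap.
SLOT46 starts exactly when SLOT44 ends (back-to-back, no overlap) — done with SLOT44.
SLOT46 starts after SLOT45 ends — done with SLOT45.
SLOT47 starts after SLOT46 ends.
Overlapping pairs: SLOT43 & SLOT44, SLOT43 & SLOT45, SLOT44 & SLOT45 — 3 in total.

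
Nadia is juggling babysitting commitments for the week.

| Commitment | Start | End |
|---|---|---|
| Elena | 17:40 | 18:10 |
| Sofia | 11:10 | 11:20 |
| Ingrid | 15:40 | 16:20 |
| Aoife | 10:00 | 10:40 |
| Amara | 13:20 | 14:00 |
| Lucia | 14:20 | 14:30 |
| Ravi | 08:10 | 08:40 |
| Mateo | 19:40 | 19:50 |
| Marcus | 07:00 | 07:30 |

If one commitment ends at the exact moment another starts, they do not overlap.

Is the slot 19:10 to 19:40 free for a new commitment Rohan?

Marcus: ends 07:30 at or before Rohan starts 19:10 → clear.
Ravi: ends 08:40 at or before Rohan starts 19:10 → clear.
Aoife: ends 10:40 at or before Rohan starts 19:10 → clear.
Sofia: ends 11:20 at or before Rohan starts 19:10 → clear.
Amara: ends 14:00 at or before Rohan starts 19:10 → clear.
Lucia: ends 14:30 at or before Rohan starts 19:10 → clear.
Ingrid: ends 16:20 at or before Rohan starts 19:10 → clear.
Elena: ends 18:10 at or before Rohan starts 19:10 → clear.
Mateo: starts 19:40 at or after Rohan ends 19:40 → clear.

Yes — the slot is free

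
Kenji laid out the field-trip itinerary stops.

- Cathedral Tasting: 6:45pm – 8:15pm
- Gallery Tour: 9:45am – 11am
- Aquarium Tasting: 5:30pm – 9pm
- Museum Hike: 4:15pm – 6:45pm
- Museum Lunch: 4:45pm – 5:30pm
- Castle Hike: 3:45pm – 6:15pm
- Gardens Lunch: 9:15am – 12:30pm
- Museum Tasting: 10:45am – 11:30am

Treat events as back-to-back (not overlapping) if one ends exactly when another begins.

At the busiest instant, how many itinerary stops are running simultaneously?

Sweep the timeline, counting +1 at each start and −1 at each end (ends before starts at a tie):
9:15am start Gardens Lunch → 1
9:45am start Gallery Tour → 2
10:45am start Museum Tasting → 3
11am end Gallery Tour → 2
11:30am end Museum Tasting → 1
12:30pm end Gardens Lunch → 0
3:45pm start Castle Hike → 1
4:15pm start Museum Hike → 2
4:45pm start Museum Lunch → 3
5:30pm end Museum Lunch → 2
5:30pm start Aquarium Tasting → 3
6:15pm end Castle Hike → 2
6:45pm end Museum Hike → 1
6:45pm start Cathedral Tasting → 2
8:15pm end Cathedral Tasting → 1
9pm end Aquarium Tasting → 0
Peak is 3, at 10:45am (Gallery Tour, Gardens Lunch, Museum Tasting).

3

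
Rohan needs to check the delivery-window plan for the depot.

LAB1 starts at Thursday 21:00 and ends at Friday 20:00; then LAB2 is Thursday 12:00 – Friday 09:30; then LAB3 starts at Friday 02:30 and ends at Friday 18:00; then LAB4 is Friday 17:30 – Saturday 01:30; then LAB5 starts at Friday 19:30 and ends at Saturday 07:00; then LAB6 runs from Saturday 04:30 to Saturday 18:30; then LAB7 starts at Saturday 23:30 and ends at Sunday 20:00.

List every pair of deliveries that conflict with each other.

Sorted by start: LAB2, LAB1, LAB3, LAB4, LAB5, LAB6, LAB7.
LAB1 starts before LAB2 ends → LAB2 and LAB1 overlap.
LAB3 starts before LAB2 ends → LAB2 and LAB3 overlap.
LAB4 starts after LAB2 ends, so LAB2 has no further overlaps.
LAB3 starts before LAB1 ends → LAB1 and LAB3 overlap.
LAB4 starts before LAB1 ends → LAB1 and LAB4 overlap.
LAB5 starts before LAB1 ends → LAB1 and LAB5 overlap.
LAB6 starts after LAB1 ends, so LAB1 has no further overlaps.
LAB4 starts before LAB3 ends → LAB3 and LAB4 overlap.
LAB5 starts after LAB3 ends, so LAB3 has no further overlaps.
LAB5 starts before LAB4 ends → LAB4 and LAB5 overlap.
LAB6 starts after LAB4 ends, so LAB4 has no further overlaps.
LAB6 starts before LAB5 ends → LAB5 and LAB6 overlap.
LAB7 starts after LAB5 ends.
LAB7 starts after LAB6 ends.

LAB1 & LAB2, LAB1 & LAB3, LAB1 & LAB4, LAB1 & LAB5, LAB2 & LAB3, LAB3 & LAB4, LAB4 & LAB5, LAB5 & LAB6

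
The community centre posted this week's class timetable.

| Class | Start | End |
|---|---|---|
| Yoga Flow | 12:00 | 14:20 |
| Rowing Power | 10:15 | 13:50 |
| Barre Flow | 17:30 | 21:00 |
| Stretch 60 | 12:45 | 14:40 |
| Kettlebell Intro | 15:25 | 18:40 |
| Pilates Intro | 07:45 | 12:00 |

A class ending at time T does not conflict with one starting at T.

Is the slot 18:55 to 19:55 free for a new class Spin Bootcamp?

Pilates Intro: ends 12:00 at or before Spin Bootcamp starts 18:55 → clear.
Rowing Power: ends 13:50 at or before Spin Bootcamp starts 18:55 → clear.
Yoga Flow: ends 14:20 at or before Spin Bootcamp starts 18:55 → clear.
Stretch 60: ends 14:40 at or before Spin Bootcamp starts 18:55 → clear.
Kettlebell Intro: ends 18:40 at or before Spin Bootcamp starts 18:55 → clear.
Barre Flow: starts 17:30 before Spin Bootcamp ends 19:55, and ends 21:00 after Spin Bootcamp starts 18:55 → overlap.
Spin Bootcamp overlaps Barre Flow.

No — it overlaps Barre Flow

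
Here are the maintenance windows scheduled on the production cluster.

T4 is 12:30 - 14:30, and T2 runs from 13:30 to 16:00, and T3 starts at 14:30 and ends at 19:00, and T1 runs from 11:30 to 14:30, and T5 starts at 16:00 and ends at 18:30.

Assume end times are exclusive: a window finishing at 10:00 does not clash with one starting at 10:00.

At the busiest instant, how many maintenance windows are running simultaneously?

3

Sort all start/end points and keep a running count:
11:30 start T1 → 1
12:30 start T4 → 2
13:30 start T2 → 3
14:30 end T1 → 2
14:30 end T4 → 1
14:30 start T3 → 2
16:00 end T2 → 1
16:00 start T5 → 2
18:30 end T5 → 1
19:00 end T3 → 0
Peak is 3, at 13:30 (T1, T2, T4).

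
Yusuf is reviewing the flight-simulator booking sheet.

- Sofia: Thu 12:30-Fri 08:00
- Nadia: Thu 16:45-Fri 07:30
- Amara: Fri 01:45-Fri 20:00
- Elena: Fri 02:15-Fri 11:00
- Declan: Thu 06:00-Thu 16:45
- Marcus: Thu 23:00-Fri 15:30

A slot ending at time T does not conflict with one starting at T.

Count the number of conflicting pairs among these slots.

Sorted by start: Declan, Sofia, Nadia, Marcus, Amara, Elena.
Sofia starts before Declan ends → Declan and Sofia overlap.
Nadia starts exactly when Declan ends (back-to-back, no overlap), so nothing later overlaps Declan either.
Nadia starts before Sofia ends → Sofia and Nadia overlap.
Marcus starts before Sofia ends → Sofia and Marcus overlap.
Amara starts before Sofia ends → Sofia and Amara overlap.
Elena starts before Sofia ends → Sofia and Elena overlap.
Marcus starts before Nadia ends → Nadia and Marcus overlap.
Amara starts before Nadia ends → Nadia and Amara overlap.
Elena starts before Nadia ends → Nadia and Elena overlap.
Amara starts before Marcus ends → Marcus and Amara overlap.
Elena starts before Marcus ends → Marcus and Elena overlap.
Elena starts before Amara ends → Amara and Elena overlap.
Overlapping pairs: Amara & Elena, Amara & Marcus, Amara & Nadia, Amara & Sofia, Declan & Sofia, Elena & Marcus, Elena & Nadia, Elena & Sofia, Marcus & Nadia, Marcus & Sofia, Nadia & Sofia — 11 in total.

11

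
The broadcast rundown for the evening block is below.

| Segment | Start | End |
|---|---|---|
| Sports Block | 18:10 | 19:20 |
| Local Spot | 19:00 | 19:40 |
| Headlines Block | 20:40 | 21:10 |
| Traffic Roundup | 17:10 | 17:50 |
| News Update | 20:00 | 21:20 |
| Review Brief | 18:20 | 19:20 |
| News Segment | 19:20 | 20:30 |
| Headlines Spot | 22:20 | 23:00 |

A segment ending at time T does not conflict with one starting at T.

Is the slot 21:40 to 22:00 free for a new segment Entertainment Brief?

Yes — the slot is free

Traffic Roundup: ends 17:50 at or before Entertainment Brief starts 21:40 → clear.
Sports Block: ends 19:20 at or before Entertainment Brief starts 21:40 → clear.
Review Brief: ends 19:20 at or before Entertainment Brief starts 21:40 → clear.
Local Spot: ends 19:40 at or before Entertainment Brief starts 21:40 → clear.
News Segment: ends 20:30 at or before Entertainment Brief starts 21:40 → clear.
News Update: ends 21:20 at or before Entertainment Brief starts 21:40 → clear.
Headlines Block: ends 21:10 at or before Entertainment Brief starts 21:40 → clear.
Headlines Spot: starts 22:20 at or after Entertainment Brief ends 22:00 → clear.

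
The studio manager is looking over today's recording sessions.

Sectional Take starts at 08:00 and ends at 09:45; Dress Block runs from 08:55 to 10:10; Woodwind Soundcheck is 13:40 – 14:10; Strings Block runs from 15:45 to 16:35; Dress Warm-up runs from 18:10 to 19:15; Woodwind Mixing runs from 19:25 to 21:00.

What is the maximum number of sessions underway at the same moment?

2

Sort all start/end points and keep a running count:
08:00 start Sectional Take → 1
08:55 start Dress Block → 2
09:45 end Sectional Take → 1
10:10 end Dress Block → 0
13:40 start Woodwind Soundcheck → 1
14:10 end Woodwind Soundcheck → 0
15:45 start Strings Block → 1
16:35 end Strings Block → 0
18:10 start Dress Warm-up → 1
19:15 end Dress Warm-up → 0
19:25 start Woodwind Mixing → 1
21:00 end Woodwind Mixing → 0
Peak is 2, at 08:55 (Dress Block, Sectional Take).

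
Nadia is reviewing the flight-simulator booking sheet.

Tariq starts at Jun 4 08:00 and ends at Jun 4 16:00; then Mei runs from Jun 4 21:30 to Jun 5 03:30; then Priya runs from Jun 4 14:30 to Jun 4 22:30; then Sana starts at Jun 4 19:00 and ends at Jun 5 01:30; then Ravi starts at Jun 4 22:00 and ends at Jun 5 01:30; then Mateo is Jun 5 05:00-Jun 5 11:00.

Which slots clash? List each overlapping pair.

Mei & Priya, Mei & Ravi, Mei & Sana, Priya & Ravi, Priya & Sana, Priya & Tariq, Ravi & Sana

Sorted by start: Tariq, Priya, Sana, Mei, Ravi, Mateo.
Priya starts before Tariq ends → Tariq and Priya overlap.
Sana starts after Tariq ends, so Tariq has no further overlaps.
Sana starts before Priya ends → Priya and Sana overlap.
Mei starts before Priya ends → Priya and Mei overlap.
Ravi starts before Priya ends → Priya and Ravi overlap.
Mateo starts after Priya ends.
Mei starts before Sana ends → Sana and Mei overlap.
Ravi starts before Sana ends → Sana and Ravi overlap.
Mateo starts after Sana ends.
Ravi starts before Mei ends → Mei and Ravi overlap.
Mateo starts after Mei ends.
Mateo starts after Ravi ends.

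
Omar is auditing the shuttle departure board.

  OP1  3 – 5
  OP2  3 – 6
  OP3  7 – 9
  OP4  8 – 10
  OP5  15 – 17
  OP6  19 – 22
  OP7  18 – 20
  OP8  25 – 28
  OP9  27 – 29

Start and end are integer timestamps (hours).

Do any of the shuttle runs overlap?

Yes

Two intervals overlap when each starts before the other ends.
Sorted by start: OP1, OP2, OP3, OP4, OP5, OP7, OP6, OP8, OP9.
OP2 starts before OP1 ends → OP1 and OP2 overlap.
That's a conflict, so the schedule is not conflict-free.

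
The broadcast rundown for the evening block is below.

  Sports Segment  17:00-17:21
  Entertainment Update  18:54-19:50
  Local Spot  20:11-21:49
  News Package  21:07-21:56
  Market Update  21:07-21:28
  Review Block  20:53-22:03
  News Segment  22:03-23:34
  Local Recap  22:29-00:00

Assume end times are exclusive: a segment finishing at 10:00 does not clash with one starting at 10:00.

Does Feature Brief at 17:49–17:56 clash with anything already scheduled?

No — it doesn't clash with anything

Sports Segment: ends 17:21 at or before Feature Brief starts 17:49 → clear.
Entertainment Update: starts 18:54 at or after Feature Brief ends 17:56 → clear.
Local Spot: starts 20:11 at or after Feature Brief ends 17:56 → clear.
Review Block: starts 20:53 at or after Feature Brief ends 17:56 → clear.
News Package: starts 21:07 at or after Feature Brief ends 17:56 → clear.
Market Update: starts 21:07 at or after Feature Brief ends 17:56 → clear.
News Segment: starts 22:03 at or after Feature Brief ends 17:56 → clear.
Local Recap: starts 22:29 at or after Feature Brief ends 17:56 → clear.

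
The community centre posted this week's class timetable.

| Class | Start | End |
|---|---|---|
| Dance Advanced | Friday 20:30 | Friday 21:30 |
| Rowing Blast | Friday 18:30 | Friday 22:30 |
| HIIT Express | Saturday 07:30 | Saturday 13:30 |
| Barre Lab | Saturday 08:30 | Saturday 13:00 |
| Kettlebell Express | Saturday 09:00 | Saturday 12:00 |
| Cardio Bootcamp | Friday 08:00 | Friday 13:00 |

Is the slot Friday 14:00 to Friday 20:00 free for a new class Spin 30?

Cardio Bootcamp: ends Friday 13:00 at or before Spin 30 starts Friday 14:00 → clear.
Rowing Blast: starts Friday 18:30 before Spin 30 ends Friday 20:00, and ends Friday 22:30 after Spin 30 starts Friday 14:00 → overlap.
Dance Advanced: starts Friday 20:30 at or after Spin 30 ends Friday 20:00 → clear.
HIIT Express: starts Saturday 07:30 at or after Spin 30 ends Friday 20:00 → clear.
Barre Lab: starts Saturday 08:30 at or after Spin 30 ends Friday 20:00 → clear.
Kettlebell Express: starts Saturday 09:00 at or after Spin 30 ends Friday 20:00 → clear.
Spin 30 overlaps Rowing Blast.

No — it overlaps Rowing Blast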